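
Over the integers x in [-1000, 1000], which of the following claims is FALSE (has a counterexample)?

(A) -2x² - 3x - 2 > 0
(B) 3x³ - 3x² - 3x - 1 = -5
(A) x = 0: LHS = -2·0² - 3·0 - 2 = -2; -2 > 0 — FAILS
(B) x = 0: LHS = 3·0³ - 3·0² - 3·0 - 1 = -1; -1 = -5 — FAILS

Answer: Both A and B are false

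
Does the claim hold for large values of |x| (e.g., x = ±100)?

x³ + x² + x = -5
x = 100: LHS = 100³ + 100² + 100 = 1010100; 1010100 = -5 — FAILS
x = -100: LHS = (-100)³ + (-100)² + (-100) = -990100; -990100 = -5 — FAILS

Answer: No, fails for both x = 100 and x = -100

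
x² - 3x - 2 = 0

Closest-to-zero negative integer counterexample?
Testing negative integers from -1 downward:
x = -1: LHS = (-1)² - 3·(-1) - 2 = 2; 2 = 0 — FAILS  ← closest negative counterexample to 0

Answer: x = -1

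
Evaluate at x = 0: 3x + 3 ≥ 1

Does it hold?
x = 0: LHS = 3·0 + 3 = 3; 3 ≥ 1 — holds

The relation is satisfied at x = 0.

Answer: Yes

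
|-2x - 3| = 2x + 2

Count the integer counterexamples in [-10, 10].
Counterexamples in [-10, 10]: {-10, -9, -8, -7, -6, -5, -4, -3, -2, -1, 0, 1, 2, 3, 4, 5, 6, 7, 8, 9, 10}.

Counting them gives 21 values.

Answer: 21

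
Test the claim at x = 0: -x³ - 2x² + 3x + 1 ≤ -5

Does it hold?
x = 0: LHS = -0³ - 2·0² + 3·0 + 1 = 1; 1 ≤ -5 — FAILS

The relation fails at x = 0, so x = 0 is a counterexample.

Answer: No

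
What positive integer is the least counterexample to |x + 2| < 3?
Testing positive integers:
x = 1: LHS = |1 + 2| = |3| = 3; 3 < 3 — FAILS  ← smallest positive counterexample

Answer: x = 1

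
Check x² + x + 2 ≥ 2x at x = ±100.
x = 100: LHS = 100² + 100 + 2 = 10102, RHS = 2·100 = 200; 10102 ≥ 200 — holds
x = -100: LHS = (-100)² + (-100) + 2 = 9902, RHS = 2·(-100) = -200; 9902 ≥ -200 — holds

Answer: Yes, holds for both x = 100 and x = -100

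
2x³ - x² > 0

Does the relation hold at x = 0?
x = 0: LHS = 2·0³ - 0² = 0; 0 > 0 — FAILS

The relation fails at x = 0, so x = 0 is a counterexample.

Answer: No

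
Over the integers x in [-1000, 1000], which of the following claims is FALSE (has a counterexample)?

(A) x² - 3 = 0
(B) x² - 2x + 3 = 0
(A) x = 0: LHS = 0² - 3 = -3; -3 = 0 — FAILS
(B) x = 0: LHS = 0² - 2·0 + 3 = 3; 3 = 0 — FAILS

Answer: Both A and B are false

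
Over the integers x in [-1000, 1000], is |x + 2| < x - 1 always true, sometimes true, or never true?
Over all integers in [-1000, 1000], LHS − RHS is smallest at x = 0, where it equals 3:
x = 0: LHS = |0 + 2| = |2| = 2, RHS = 0 - 1 = -1; 2 < -1 — FAILS
At the ends of the range:
x = -1000: LHS = |(-1000) + 2| = |-998| = 998, RHS = (-1000) - 1 = -1001; 998 < -1001 — FAILS
x = 1000: LHS = |1000 + 2| = |1002| = 1002, RHS = 1000 - 1 = 999; 1002 < 999 — FAILS
Hence LHS − RHS is never negative, i.e. LHS ≥ RHS throughout, so the claimed relation (<) fails for every integer in [-1000, 1000].

No integer in the range satisfies it.

Answer: Never true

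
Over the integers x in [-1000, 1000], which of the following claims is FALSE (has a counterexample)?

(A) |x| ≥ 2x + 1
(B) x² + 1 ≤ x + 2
(A) x = 0: LHS = |0| = 0, RHS = 2·0 + 1 = 1; 0 ≥ 1 — FAILS
(B) x = -1: LHS = (-1)² + 1 = 2, RHS = (-1) + 2 = 1; 2 ≤ 1 — FAILS

Answer: Both A and B are false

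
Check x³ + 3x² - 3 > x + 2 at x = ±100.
x = 100: LHS = 100³ + 3·100² - 3 = 1029997, RHS = 100 + 2 = 102; 1029997 > 102 — holds
x = -100: LHS = (-100)³ + 3·(-100)² - 3 = -970003, RHS = (-100) + 2 = -98; -970003 > -98 — FAILS

Answer: Partially: holds for x = 100, fails for x = -100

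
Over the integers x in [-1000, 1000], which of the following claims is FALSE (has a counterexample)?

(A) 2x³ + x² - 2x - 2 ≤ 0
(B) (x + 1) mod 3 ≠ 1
(A) x = 2: LHS = 2·2³ + 2² - 2·2 - 2 = 14; 14 ≤ 0 — FAILS
(B) x = 0: LHS = (0 + 1) mod 3 = 1 mod 3 = 1; 1 ≠ 1 — FAILS

Answer: Both A and B are false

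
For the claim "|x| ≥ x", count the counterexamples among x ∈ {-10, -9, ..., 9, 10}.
Over all integers in [-10, 10], LHS − RHS is smallest at x = 0, where it equals 0:
x = 0: LHS = |0| = 0; 0 ≥ 0 — holds
At the ends of the range:
x = -10: LHS = |-10| = 10; 10 ≥ -10 — holds
x = 10: LHS = |10| = 10; 10 ≥ 10 — holds
Hence LHS − RHS is never negative, i.e. LHS ≥ RHS throughout, so the relation holds for every integer in [-10, 10].

No counterexample appears in that range.

Answer: 0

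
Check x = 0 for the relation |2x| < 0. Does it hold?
x = 0: LHS = |2·0| = |0| = 0; 0 < 0 — FAILS

The relation fails at x = 0, so x = 0 is a counterexample.

Answer: No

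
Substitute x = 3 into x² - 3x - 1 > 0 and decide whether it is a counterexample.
Substitute x = 3 into the relation:
x = 3: LHS = 3² - 3·3 - 1 = -1; -1 > 0 — FAILS

Since the claim fails at x = 3, this value is a counterexample.

Answer: Yes, x = 3 is a counterexample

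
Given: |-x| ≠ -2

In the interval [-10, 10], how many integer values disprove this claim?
An absolute value is never negative, so the left side is ≥ 0 for every x, while the right side is -2. Tightest case in [-10, 10] is x = 0:
x = 0: LHS = |-0| = |0| = 0; 0 ≠ -2 — holds
Hence LHS − RHS is never 0, i.e. the two sides are never equal, so the relation holds for every integer in [-10, 10].

No counterexample appears in that range.

Answer: 0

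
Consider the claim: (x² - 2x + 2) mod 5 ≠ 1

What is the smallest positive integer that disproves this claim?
Testing positive integers:
x = 1: LHS = (1² - 2·1 + 2) mod 5 = 1 mod 5 = 1; 1 ≠ 1 — FAILS  ← smallest positive counterexample

Answer: x = 1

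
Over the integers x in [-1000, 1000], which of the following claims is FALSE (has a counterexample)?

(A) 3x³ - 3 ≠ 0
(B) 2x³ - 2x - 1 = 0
(A) x = 1: LHS = 3·1³ - 3 = 0; 0 ≠ 0 — FAILS
(B) x = 0: LHS = 2·0³ - 2·0 - 1 = -1; -1 = 0 — FAILS

Answer: Both A and B are false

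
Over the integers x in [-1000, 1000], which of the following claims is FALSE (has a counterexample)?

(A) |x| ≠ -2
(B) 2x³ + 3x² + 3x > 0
(A) An absolute value is never negative, so the left side is ≥ 0 for every x, while the right side is -2. Tightest case in [-1000, 1000] is x = 0:
x = 0: LHS = |0| = 0; 0 ≠ -2 — holds
Hence LHS − RHS is never 0, i.e. the two sides are never equal, so the relation holds for every integer in [-1000, 1000].

(B) x = 0: LHS = 2·0³ + 3·0² + 3·0 = 0; 0 > 0 — FAILS

Only (B) has a counterexample.

Answer: B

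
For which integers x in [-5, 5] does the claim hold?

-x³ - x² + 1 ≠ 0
Track d = LHS − RHS over the integers in [-5, 5]. Equality would need d = 0, but d changes sign only between consecutive integers, jumping over 0:
x = 0: LHS = -0³ - 0² + 1 = 1; 1 ≠ 0 — holds  (d = 1)
x = 1: LHS = -1³ - 1² + 1 = -1; -1 ≠ 0 — holds  (d = -1)
Away from these crossings d keeps a constant sign, and checking every integer in [-5, 5] confirms d ≠ 0 throughout. Hence the two sides are never equal, so the relation holds for every integer in [-5, 5].

Answer: All integers in [-5, 5]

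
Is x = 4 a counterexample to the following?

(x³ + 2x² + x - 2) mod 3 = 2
Substitute x = 4 into the relation:
x = 4: LHS = (4³ + 2·4² + 4 - 2) mod 3 = 98 mod 3 = 2; 2 = 2 — holds

The claim holds here, so x = 4 is not a counterexample. (A counterexample exists elsewhere, e.g. x = 0.)

Answer: No, x = 4 is not a counterexample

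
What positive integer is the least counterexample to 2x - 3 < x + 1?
Testing positive integers:
x = 1: LHS = 2·1 - 3 = -1, RHS = 1 + 1 = 2; -1 < 2 — holds
x = 2: LHS = 2·2 - 3 = 1, RHS = 2 + 1 = 3; 1 < 3 — holds
x = 3: LHS = 2·3 - 3 = 3, RHS = 3 + 1 = 4; 3 < 4 — holds
x = 4: LHS = 2·4 - 3 = 5, RHS = 4 + 1 = 5; 5 < 5 — FAILS  ← smallest positive counterexample

Answer: x = 4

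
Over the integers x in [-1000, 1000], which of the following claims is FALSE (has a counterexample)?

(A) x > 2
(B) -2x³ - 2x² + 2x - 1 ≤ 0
(A) x = 0: 0 > 2 — FAILS
(B) x = -2: LHS = -2·(-2)³ - 2·(-2)² + 2·(-2) - 1 = 3; 3 ≤ 0 — FAILS

Answer: Both A and B are false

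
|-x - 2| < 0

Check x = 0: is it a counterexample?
Substitute x = 0 into the relation:
x = 0: LHS = |-0 - 2| = |-2| = 2; 2 < 0 — FAILS

Since the claim fails at x = 0, this value is a counterexample.

Answer: Yes, x = 0 is a counterexample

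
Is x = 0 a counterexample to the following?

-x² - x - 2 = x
Substitute x = 0 into the relation:
x = 0: LHS = -0² - 0 - 2 = -2; -2 = 0 — FAILS

Since the claim fails at x = 0, this value is a counterexample.

Answer: Yes, x = 0 is a counterexample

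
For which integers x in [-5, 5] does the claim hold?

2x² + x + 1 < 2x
Over all integers in [-5, 5], LHS − RHS is smallest at x = 0, where it equals 1:
x = 0: LHS = 2·0² + 0 + 1 = 1, RHS = 2·0 = 0; 1 < 0 — FAILS
At the ends of the range:
x = -5: LHS = 2·(-5)² + (-5) + 1 = 46, RHS = 2·(-5) = -10; 46 < -10 — FAILS
x = 5: LHS = 2·5² + 5 + 1 = 56, RHS = 2·5 = 10; 56 < 10 — FAILS
Hence LHS − RHS is never negative, i.e. LHS ≥ RHS throughout, so the claimed relation (<) fails for every integer in [-5, 5].

Answer: None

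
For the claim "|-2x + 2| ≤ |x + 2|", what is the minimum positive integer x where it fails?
Testing positive integers:
x = 1: LHS = |-2·1 + 2| = |0| = 0, RHS = |1 + 2| = |3| = 3; 0 ≤ 3 — holds
x = 2: LHS = |-2·2 + 2| = |-2| = 2, RHS = |2 + 2| = |4| = 4; 2 ≤ 4 — holds
x = 3: LHS = |-2·3 + 2| = |-4| = 4, RHS = |3 + 2| = |5| = 5; 4 ≤ 5 — holds
x = 4: LHS = |-2·4 + 2| = |-6| = 6, RHS = |4 + 2| = |6| = 6; 6 ≤ 6 — holds
x = 5: LHS = |-2·5 + 2| = |-8| = 8, RHS = |5 + 2| = |7| = 7; 8 ≤ 7 — FAILS  ← smallest positive counterexample

Answer: x = 5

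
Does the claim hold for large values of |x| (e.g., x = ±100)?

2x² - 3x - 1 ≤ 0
x = 100: LHS = 2·100² - 3·100 - 1 = 19699; 19699 ≤ 0 — FAILS
x = -100: LHS = 2·(-100)² - 3·(-100) - 1 = 20299; 20299 ≤ 0 — FAILS

Answer: No, fails for both x = 100 and x = -100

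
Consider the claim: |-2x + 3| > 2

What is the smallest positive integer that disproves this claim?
Testing positive integers:
x = 1: LHS = |-2·1 + 3| = |1| = 1; 1 > 2 — FAILS  ← smallest positive counterexample

Answer: x = 1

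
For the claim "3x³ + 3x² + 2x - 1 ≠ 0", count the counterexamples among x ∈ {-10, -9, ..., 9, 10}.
Track d = LHS − RHS over the integers in [-10, 10]. Equality would need d = 0, but d changes sign only between consecutive integers, jumping over 0:
x = 0: LHS = 3·0³ + 3·0² + 2·0 - 1 = -1; -1 ≠ 0 — holds  (d = -1)
x = 1: LHS = 3·1³ + 3·1² + 2·1 - 1 = 7; 7 ≠ 0 — holds  (d = 7)
Away from these crossings d keeps a constant sign, and checking every integer in [-10, 10] confirms d ≠ 0 throughout. Hence the two sides are never equal, so the relation holds for every integer in [-10, 10].

No counterexample appears in that range.

Answer: 0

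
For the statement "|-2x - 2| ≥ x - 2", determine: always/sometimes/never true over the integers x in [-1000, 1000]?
Over all integers in [-1000, 1000], LHS − RHS is smallest at x = -1, where it equals 3:
x = -1: LHS = |-2·(-1) - 2| = |0| = 0, RHS = (-1) - 2 = -3; 0 ≥ -3 — holds
At the ends of the range:
x = -1000: LHS = |-2·(-1000) - 2| = |1998| = 1998, RHS = (-1000) - 2 = -1002; 1998 ≥ -1002 — holds
x = 1000: LHS = |-2·1000 - 2| = |-2002| = 2002, RHS = 1000 - 2 = 998; 2002 ≥ 998 — holds
Hence LHS − RHS is never negative, i.e. LHS ≥ RHS throughout, so the relation holds for every integer in [-1000, 1000].

No counterexample exists.

Answer: Always true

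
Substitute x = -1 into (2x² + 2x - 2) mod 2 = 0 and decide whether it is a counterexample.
Substitute x = -1 into the relation:
x = -1: LHS = (2·(-1)² + 2·(-1) - 2) mod 2 = (-2) mod 2 = 0; 0 = 0 — holds

The relation holds at x = -1, so it is not a counterexample.

Answer: No, x = -1 is not a counterexample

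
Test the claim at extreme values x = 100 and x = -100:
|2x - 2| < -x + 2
x = 100: LHS = |2·100 - 2| = |198| = 198, RHS = -100 + 2 = -98; 198 < -98 — FAILS
x = -100: LHS = |2·(-100) - 2| = |-202| = 202, RHS = -(-100) + 2 = 102; 202 < 102 — FAILS

Answer: No, fails for both x = 100 and x = -100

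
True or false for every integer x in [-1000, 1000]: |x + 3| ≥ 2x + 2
The claim fails at x = 2:
x = 2: LHS = |2 + 3| = |5| = 5, RHS = 2·2 + 2 = 6; 5 ≥ 6 — FAILS

Because a single integer refutes it, the statement is false.

Answer: False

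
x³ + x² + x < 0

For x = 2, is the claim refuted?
Substitute x = 2 into the relation:
x = 2: LHS = 2³ + 2² + 2 = 14; 14 < 0 — FAILS

Since the claim fails at x = 2, this value is a counterexample.

Answer: Yes, x = 2 is a counterexample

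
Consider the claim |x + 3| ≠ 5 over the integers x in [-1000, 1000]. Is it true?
The claim fails at x = 2:
x = 2: LHS = |2 + 3| = |5| = 5; 5 ≠ 5 — FAILS

Because a single integer refutes it, the statement is false.

Answer: False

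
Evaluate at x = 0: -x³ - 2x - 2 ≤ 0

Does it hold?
x = 0: LHS = -0³ - 2·0 - 2 = -2; -2 ≤ 0 — holds

The relation is satisfied at x = 0.

Answer: Yes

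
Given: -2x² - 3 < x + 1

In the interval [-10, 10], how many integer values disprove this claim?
Over all integers in [-10, 10], LHS − RHS is largest at x = 0, where it equals -4:
x = 0: LHS = -2·0² - 3 = -3, RHS = 0 + 1 = 1; -3 < 1 — holds
At the ends of the range:
x = -10: LHS = -2·(-10)² - 3 = -203, RHS = (-10) + 1 = -9; -203 < -9 — holds
x = 10: LHS = -2·10² - 3 = -203, RHS = 10 + 1 = 11; -203 < 11 — holds
Hence LHS − RHS is never zero or positive, i.e. LHS < RHS throughout, so the relation holds for every integer in [-10, 10].

No counterexample appears in that range.

Answer: 0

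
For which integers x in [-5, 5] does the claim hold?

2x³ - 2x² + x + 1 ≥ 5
Holds for: {2, 3, 4, 5}
Fails for: {-5, -4, -3, -2, -1, 0, 1}

Answer: {2, 3, 4, 5}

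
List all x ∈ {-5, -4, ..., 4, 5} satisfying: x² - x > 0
Holds for: {-5, -4, -3, -2, -1, 2, 3, 4, 5}
Fails for: {0, 1}

Answer: {-5, -4, -3, -2, -1, 2, 3, 4, 5}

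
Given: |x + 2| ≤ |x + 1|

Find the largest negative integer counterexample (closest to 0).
Testing negative integers from -1 downward:
x = -1: LHS = |(-1) + 2| = |1| = 1, RHS = |(-1) + 1| = |0| = 0; 1 ≤ 0 — FAILS  ← closest negative counterexample to 0

Answer: x = -1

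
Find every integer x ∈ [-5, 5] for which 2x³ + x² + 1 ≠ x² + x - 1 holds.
Track d = LHS − RHS over the integers in [-5, 5]. Equality would need d = 0, but d changes sign only between consecutive integers, jumping over 0:
x = -2: LHS = 2·(-2)³ + (-2)² + 1 = -11, RHS = (-2)² + (-2) - 1 = 1; -11 ≠ 1 — holds  (d = -12)
x = -1: LHS = 2·(-1)³ + (-1)² + 1 = 0, RHS = (-1)² + (-1) - 1 = -1; 0 ≠ -1 — holds  (d = 1)
Away from these crossings d keeps a constant sign, and checking every integer in [-5, 5] confirms d ≠ 0 throughout. Hence the two sides are never equal, so the relation holds for every integer in [-5, 5].

Answer: All integers in [-5, 5]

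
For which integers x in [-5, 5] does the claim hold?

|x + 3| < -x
Holds for: {-5, -4, -3, -2}
Fails for: {-1, 0, 1, 2, 3, 4, 5}

Answer: {-5, -4, -3, -2}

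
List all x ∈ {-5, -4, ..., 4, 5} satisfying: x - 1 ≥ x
Over all integers in [-5, 5], LHS − RHS is largest at x = 0, where it equals -1:
x = 0: LHS = 0 - 1 = -1; -1 ≥ 0 — FAILS
At the ends of the range:
x = -5: LHS = (-5) - 1 = -6; -6 ≥ -5 — FAILS
x = 5: LHS = 5 - 1 = 4; 4 ≥ 5 — FAILS
Hence LHS − RHS is never zero or positive, i.e. LHS < RHS throughout, so the claimed relation (≥) fails for every integer in [-5, 5].

Answer: None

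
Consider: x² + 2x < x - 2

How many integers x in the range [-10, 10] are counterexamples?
Counterexamples in [-10, 10]: {-10, -9, -8, -7, -6, -5, -4, -3, -2, -1, 0, 1, 2, 3, 4, 5, 6, 7, 8, 9, 10}.

Counting them gives 21 values.

Answer: 21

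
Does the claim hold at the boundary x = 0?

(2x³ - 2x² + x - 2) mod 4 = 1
x = 0: LHS = (2·0³ - 2·0² + 0 - 2) mod 4 = (-2) mod 4 = 2; 2 = 1 — FAILS

The relation fails at x = 0, so x = 0 is a counterexample.

Answer: No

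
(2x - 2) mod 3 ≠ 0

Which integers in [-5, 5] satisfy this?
Holds for: {-4, -3, -1, 0, 2, 3, 5}
Fails for: {-5, -2, 1, 4}

Answer: {-4, -3, -1, 0, 2, 3, 5}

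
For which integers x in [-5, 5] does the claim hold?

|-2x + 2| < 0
An absolute value is never negative, so the left side is ≥ 0 for every x, while the right side is 0. Tightest case in [-5, 5] is x = 1:
x = 1: LHS = |-2·1 + 2| = |0| = 0; 0 < 0 — FAILS
Hence LHS − RHS is never negative, i.e. LHS ≥ RHS throughout, so the claimed relation (<) fails for every integer in [-5, 5].

Answer: None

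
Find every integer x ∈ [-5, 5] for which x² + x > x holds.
Holds for: {-5, -4, -3, -2, -1, 1, 2, 3, 4, 5}
Fails for: {0}

Answer: {-5, -4, -3, -2, -1, 1, 2, 3, 4, 5}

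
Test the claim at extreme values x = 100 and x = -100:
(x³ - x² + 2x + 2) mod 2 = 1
x = 100: LHS = (100³ - 100² + 2·100 + 2) mod 2 = 990202 mod 2 = 0; 0 = 1 — FAILS
x = -100: LHS = ((-100)³ - (-100)² + 2·(-100) + 2) mod 2 = (-1010198) mod 2 = 0; 0 = 1 — FAILS

Answer: No, fails for both x = 100 and x = -100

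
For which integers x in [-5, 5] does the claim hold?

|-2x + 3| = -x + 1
Over all integers in [-5, 5], LHS − RHS is always positive; it is smallest at x = 1, where it equals 1:
x = 1: LHS = |-2·1 + 3| = |1| = 1, RHS = -1 + 1 = 0; 1 = 0 — FAILS
At the ends of the range:
x = -5: LHS = |-2·(-5) + 3| = |13| = 13, RHS = -(-5) + 1 = 6; 13 = 6 — FAILS
x = 5: LHS = |-2·5 + 3| = |-7| = 7, RHS = -5 + 1 = -4; 7 = -4 — FAILS
Hence LHS − RHS is never 0, i.e. the two sides are never equal, so the claimed relation (=) fails for every integer in [-5, 5].

Answer: None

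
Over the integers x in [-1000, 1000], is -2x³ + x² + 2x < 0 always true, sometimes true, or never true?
Holds at x = 2: LHS = -2·2³ + 2² + 2·2 = -8; -8 < 0 — holds
Fails at x = 0: LHS = -2·0³ + 0² + 2·0 = 0; 0 < 0 — FAILS
It is satisfied by some integers in the range but not all.

Answer: Sometimes true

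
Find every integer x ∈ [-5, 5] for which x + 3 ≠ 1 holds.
Holds for: {-5, -4, -3, -1, 0, 1, 2, 3, 4, 5}
Fails for: {-2}

Answer: {-5, -4, -3, -1, 0, 1, 2, 3, 4, 5}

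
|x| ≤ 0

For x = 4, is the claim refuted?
Substitute x = 4 into the relation:
x = 4: LHS = |4| = 4; 4 ≤ 0 — FAILS

Since the claim fails at x = 4, this value is a counterexample.

Answer: Yes, x = 4 is a counterexample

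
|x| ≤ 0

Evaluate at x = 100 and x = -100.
x = 100: LHS = |100| = 100; 100 ≤ 0 — FAILS
x = -100: LHS = |-100| = 100; 100 ≤ 0 — FAILS

Answer: No, fails for both x = 100 and x = -100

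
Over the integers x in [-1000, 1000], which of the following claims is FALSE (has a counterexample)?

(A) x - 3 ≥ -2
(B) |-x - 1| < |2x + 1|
(A) x = 0: LHS = 0 - 3 = -3; -3 ≥ -2 — FAILS
(B) x = 0: LHS = |-0 - 1| = |-1| = 1, RHS = |2·0 + 1| = |1| = 1; 1 < 1 — FAILS

Answer: Both A and B are false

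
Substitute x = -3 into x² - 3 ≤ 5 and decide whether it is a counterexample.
Substitute x = -3 into the relation:
x = -3: LHS = (-3)² - 3 = 6; 6 ≤ 5 — FAILS

Since the claim fails at x = -3, this value is a counterexample.

Answer: Yes, x = -3 is a counterexample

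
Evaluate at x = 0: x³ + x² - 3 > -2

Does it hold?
x = 0: LHS = 0³ + 0² - 3 = -3; -3 > -2 — FAILS

The relation fails at x = 0, so x = 0 is a counterexample.

Answer: No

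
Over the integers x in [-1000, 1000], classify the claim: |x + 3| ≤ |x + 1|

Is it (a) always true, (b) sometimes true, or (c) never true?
Holds at x = -2: LHS = |(-2) + 3| = |1| = 1, RHS = |(-2) + 1| = |-1| = 1; 1 ≤ 1 — holds
Fails at x = 0: LHS = |0 + 3| = |3| = 3, RHS = |0 + 1| = |1| = 1; 3 ≤ 1 — FAILS
It is satisfied by some integers in the range but not all.

Answer: Sometimes true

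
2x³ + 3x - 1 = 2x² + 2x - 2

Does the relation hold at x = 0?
x = 0: LHS = 2·0³ + 3·0 - 1 = -1, RHS = 2·0² + 2·0 - 2 = -2; -1 = -2 — FAILS

The relation fails at x = 0, so x = 0 is a counterexample.

Answer: No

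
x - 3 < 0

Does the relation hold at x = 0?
x = 0: LHS = 0 - 3 = -3; -3 < 0 — holds

The relation is satisfied at x = 0.

Answer: Yes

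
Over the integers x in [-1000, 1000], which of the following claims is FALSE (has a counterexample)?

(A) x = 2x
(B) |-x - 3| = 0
(A) x = 1: RHS = 2·1 = 2; 1 = 2 — FAILS
(B) x = 0: LHS = |-0 - 3| = |-3| = 3; 3 = 0 — FAILS

Answer: Both A and B are false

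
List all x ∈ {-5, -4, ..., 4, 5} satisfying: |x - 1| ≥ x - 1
Over all integers in [-5, 5], LHS − RHS is smallest at x = 1, where it equals 0:
x = 1: LHS = |1 - 1| = |0| = 0, RHS = 1 - 1 = 0; 0 ≥ 0 — holds
At the ends of the range:
x = -5: LHS = |(-5) - 1| = |-6| = 6, RHS = (-5) - 1 = -6; 6 ≥ -6 — holds
x = 5: LHS = |5 - 1| = |4| = 4, RHS = 5 - 1 = 4; 4 ≥ 4 — holds
Hence LHS − RHS is never negative, i.e. LHS ≥ RHS throughout, so the relation holds for every integer in [-5, 5].

Answer: All integers in [-5, 5]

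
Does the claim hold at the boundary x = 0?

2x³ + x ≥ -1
x = 0: LHS = 2·0³ + 0 = 0; 0 ≥ -1 — holds

The relation is satisfied at x = 0.

Answer: Yes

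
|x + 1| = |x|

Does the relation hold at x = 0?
x = 0: LHS = |0 + 1| = |1| = 1, RHS = |0| = 0; 1 = 0 — FAILS

The relation fails at x = 0, so x = 0 is a counterexample.

Answer: No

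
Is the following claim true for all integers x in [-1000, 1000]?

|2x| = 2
The claim fails at x = 0:
x = 0: LHS = |2·0| = |0| = 0; 0 = 2 — FAILS

Because a single integer refutes it, the statement is false.

Answer: False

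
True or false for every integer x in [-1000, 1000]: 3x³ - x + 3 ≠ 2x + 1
Track d = LHS − RHS over the integers in [-1000, 1000]. Equality would need d = 0, but d changes sign only between consecutive integers, jumping over 0:
x = -2: LHS = 3·(-2)³ - (-2) + 3 = -19, RHS = 2·(-2) + 1 = -3; -19 ≠ -3 — holds  (d = -16)
x = -1: LHS = 3·(-1)³ - (-1) + 3 = 1, RHS = 2·(-1) + 1 = -1; 1 ≠ -1 — holds  (d = 2)
Away from these crossings d keeps a constant sign, and checking every integer in [-1000, 1000] confirms d ≠ 0 throughout. Hence the two sides are never equal, so the relation holds for every integer in [-1000, 1000].

No counterexample exists.

Answer: True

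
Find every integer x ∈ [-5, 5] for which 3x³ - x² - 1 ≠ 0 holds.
Track d = LHS − RHS over the integers in [-5, 5]. Equality would need d = 0, but d changes sign only between consecutive integers, jumping over 0:
x = 0: LHS = 3·0³ - 0² - 1 = -1; -1 ≠ 0 — holds  (d = -1)
x = 1: LHS = 3·1³ - 1² - 1 = 1; 1 ≠ 0 — holds  (d = 1)
Away from these crossings d keeps a constant sign, and checking every integer in [-5, 5] confirms d ≠ 0 throughout. Hence the two sides are never equal, so the relation holds for every integer in [-5, 5].

Answer: All integers in [-5, 5]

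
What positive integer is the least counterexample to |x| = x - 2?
Testing positive integers:
x = 1: LHS = |1| = 1, RHS = 1 - 2 = -1; 1 = -1 — FAILS  ← smallest positive counterexample

Answer: x = 1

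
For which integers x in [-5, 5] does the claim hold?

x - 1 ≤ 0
Holds for: {-5, -4, -3, -2, -1, 0, 1}
Fails for: {2, 3, 4, 5}

Answer: {-5, -4, -3, -2, -1, 0, 1}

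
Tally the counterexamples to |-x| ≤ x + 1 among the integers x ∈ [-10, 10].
Counterexamples in [-10, 10]: {-10, -9, -8, -7, -6, -5, -4, -3, -2, -1}.

Counting them gives 10 values.

Answer: 10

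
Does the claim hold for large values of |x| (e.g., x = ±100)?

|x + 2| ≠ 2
x = 100: LHS = |100 + 2| = |102| = 102; 102 ≠ 2 — holds
x = -100: LHS = |(-100) + 2| = |-98| = 98; 98 ≠ 2 — holds

Answer: Yes, holds for both x = 100 and x = -100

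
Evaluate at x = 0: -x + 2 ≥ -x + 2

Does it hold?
x = 0: LHS = -0 + 2 = 2, RHS = -0 + 2 = 2; 2 ≥ 2 — holds

The relation is satisfied at x = 0.

Answer: Yes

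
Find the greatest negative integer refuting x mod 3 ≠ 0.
Testing negative integers from -1 downward:
x = -1: LHS = (-1) mod 3 = 2; 2 ≠ 0 — holds
x = -2: LHS = (-2) mod 3 = 1; 1 ≠ 0 — holds
x = -3: LHS = (-3) mod 3 = 0; 0 ≠ 0 — FAILS  ← closest negative counterexample to 0

Answer: x = -3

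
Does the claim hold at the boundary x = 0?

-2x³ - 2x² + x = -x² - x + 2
x = 0: LHS = -2·0³ - 2·0² + 0 = 0, RHS = -0² - 0 + 2 = 2; 0 = 2 — FAILS

The relation fails at x = 0, so x = 0 is a counterexample.

Answer: No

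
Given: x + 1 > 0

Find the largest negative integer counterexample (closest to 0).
Testing negative integers from -1 downward:
x = -1: LHS = (-1) + 1 = 0; 0 > 0 — FAILS  ← closest negative counterexample to 0

Answer: x = -1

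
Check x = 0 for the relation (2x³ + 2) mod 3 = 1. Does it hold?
x = 0: LHS = (2·0³ + 2) mod 3 = 2 mod 3 = 2; 2 = 1 — FAILS

The relation fails at x = 0, so x = 0 is a counterexample.

Answer: No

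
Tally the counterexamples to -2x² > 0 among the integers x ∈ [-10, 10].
Counterexamples in [-10, 10]: {-10, -9, -8, -7, -6, -5, -4, -3, -2, -1, 0, 1, 2, 3, 4, 5, 6, 7, 8, 9, 10}.

Counting them gives 21 values.

Answer: 21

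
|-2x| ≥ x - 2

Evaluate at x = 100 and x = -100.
x = 100: LHS = |-2·100| = |-200| = 200, RHS = 100 - 2 = 98; 200 ≥ 98 — holds
x = -100: LHS = |-2·(-100)| = |200| = 200, RHS = (-100) - 2 = -102; 200 ≥ -102 — holds

Answer: Yes, holds for both x = 100 and x = -100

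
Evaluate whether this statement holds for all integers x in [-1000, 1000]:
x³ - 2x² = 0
The claim fails at x = 1:
x = 1: LHS = 1³ - 2·1² = -1; -1 = 0 — FAILS

Because a single integer refutes it, the statement is false.

Answer: False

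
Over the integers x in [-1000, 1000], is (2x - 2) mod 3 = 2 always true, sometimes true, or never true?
Holds at x = -1: LHS = (2·(-1) - 2) mod 3 = (-4) mod 3 = 2; 2 = 2 — holds
Fails at x = 0: LHS = (2·0 - 2) mod 3 = (-2) mod 3 = 1; 1 = 2 — FAILS
It is satisfied by some integers in the range but not all.

Answer: Sometimes true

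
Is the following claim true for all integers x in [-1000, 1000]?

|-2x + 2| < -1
The claim fails at x = 0:
x = 0: LHS = |-2·0 + 2| = |2| = 2; 2 < -1 — FAILS

Because a single integer refutes it, the statement is false.

Answer: False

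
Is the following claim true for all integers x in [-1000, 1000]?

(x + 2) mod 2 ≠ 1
The claim fails at x = 1:
x = 1: LHS = (1 + 2) mod 2 = 3 mod 2 = 1; 1 ≠ 1 — FAILS

Because a single integer refutes it, the statement is false.

Answer: False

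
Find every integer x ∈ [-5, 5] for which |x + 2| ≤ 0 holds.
Holds for: {-2}
Fails for: {-5, -4, -3, -1, 0, 1, 2, 3, 4, 5}

Answer: {-2}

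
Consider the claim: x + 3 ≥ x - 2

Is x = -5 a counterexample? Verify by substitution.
Substitute x = -5 into the relation:
x = -5: LHS = (-5) + 3 = -2, RHS = (-5) - 2 = -7; -2 ≥ -7 — holds

The relation holds at x = -5, so it is not a counterexample.

Answer: No, x = -5 is not a counterexample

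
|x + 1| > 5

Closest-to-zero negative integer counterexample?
Testing negative integers from -1 downward:
x = -1: LHS = |(-1) + 1| = |0| = 0; 0 > 5 — FAILS  ← closest negative counterexample to 0

Answer: x = -1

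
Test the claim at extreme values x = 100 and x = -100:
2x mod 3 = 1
x = 100: LHS = (2·100) mod 3 = 200 mod 3 = 2; 2 = 1 — FAILS
x = -100: LHS = (2·(-100)) mod 3 = (-200) mod 3 = 1; 1 = 1 — holds

Answer: Partially: fails for x = 100, holds for x = -100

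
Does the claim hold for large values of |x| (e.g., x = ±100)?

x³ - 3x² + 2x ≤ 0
x = 100: LHS = 100³ - 3·100² + 2·100 = 970200; 970200 ≤ 0 — FAILS
x = -100: LHS = (-100)³ - 3·(-100)² + 2·(-100) = -1030200; -1030200 ≤ 0 — holds

Answer: Partially: fails for x = 100, holds for x = -100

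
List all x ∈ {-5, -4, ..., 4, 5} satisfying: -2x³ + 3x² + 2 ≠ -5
Track d = LHS − RHS over the integers in [-5, 5]. Equality would need d = 0, but d changes sign only between consecutive integers, jumping over 0:
x = 2: LHS = -2·2³ + 3·2² + 2 = -2; -2 ≠ -5 — holds  (d = 3)
x = 3: LHS = -2·3³ + 3·3² + 2 = -25; -25 ≠ -5 — holds  (d = -20)
Away from these crossings d keeps a constant sign, and checking every integer in [-5, 5] confirms d ≠ 0 throughout. Hence the two sides are never equal, so the relation holds for every integer in [-5, 5].

Answer: All integers in [-5, 5]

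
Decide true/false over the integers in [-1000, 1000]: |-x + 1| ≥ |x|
The claim fails at x = 1:
x = 1: LHS = |-1 + 1| = |0| = 0, RHS = |1| = 1; 0 ≥ 1 — FAILS

Because a single integer refutes it, the statement is false.

Answer: False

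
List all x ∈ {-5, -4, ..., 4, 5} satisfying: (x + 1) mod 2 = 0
Holds for: {-5, -3, -1, 1, 3, 5}
Fails for: {-4, -2, 0, 2, 4}

Answer: {-5, -3, -1, 1, 3, 5}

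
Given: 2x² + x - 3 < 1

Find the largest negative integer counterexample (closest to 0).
Testing negative integers from -1 downward:
x = -1: LHS = 2·(-1)² + (-1) - 3 = -2; -2 < 1 — holds
x = -2: LHS = 2·(-2)² + (-2) - 3 = 3; 3 < 1 — FAILS  ← closest negative counterexample to 0

Answer: x = -2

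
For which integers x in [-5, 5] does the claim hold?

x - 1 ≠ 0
Holds for: {-5, -4, -3, -2, -1, 0, 2, 3, 4, 5}
Fails for: {1}

Answer: {-5, -4, -3, -2, -1, 0, 2, 3, 4, 5}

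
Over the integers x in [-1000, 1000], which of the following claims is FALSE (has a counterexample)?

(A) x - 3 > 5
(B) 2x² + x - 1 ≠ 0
(A) x = 0: LHS = 0 - 3 = -3; -3 > 5 — FAILS
(B) x = -1: LHS = 2·(-1)² + (-1) - 1 = 0; 0 ≠ 0 — FAILS

Answer: Both A and B are false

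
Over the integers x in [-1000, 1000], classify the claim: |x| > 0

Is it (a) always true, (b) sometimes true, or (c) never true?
Holds at x = 1: LHS = |1| = 1; 1 > 0 — holds
Fails at x = 0: LHS = |0| = 0; 0 > 0 — FAILS
It is satisfied by some integers in the range but not all.

Answer: Sometimes true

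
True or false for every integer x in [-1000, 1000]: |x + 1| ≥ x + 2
The claim fails at x = 0:
x = 0: LHS = |0 + 1| = |1| = 1, RHS = 0 + 2 = 2; 1 ≥ 2 — FAILS

Because a single integer refutes it, the statement is false.

Answer: False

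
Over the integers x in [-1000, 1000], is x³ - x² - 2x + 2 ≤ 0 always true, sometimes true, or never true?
Holds at x = 1: LHS = 1³ - 1² - 2·1 + 2 = 0; 0 ≤ 0 — holds
Fails at x = 0: LHS = 0³ - 0² - 2·0 + 2 = 2; 2 ≤ 0 — FAILS
It is satisfied by some integers in the range but not all.

Answer: Sometimes true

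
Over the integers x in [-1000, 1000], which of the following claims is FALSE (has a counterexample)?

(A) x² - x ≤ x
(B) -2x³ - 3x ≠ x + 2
(A) x = -1: LHS = (-1)² - (-1) = 2; 2 ≤ -1 — FAILS

(B) Track d = LHS − RHS over the integers in [-1000, 1000]. Equality would need d = 0, but d changes sign only between consecutive integers, jumping over 0:
x = -1: LHS = -2·(-1)³ - 3·(-1) = 5, RHS = (-1) + 2 = 1; 5 ≠ 1 — holds  (d = 4)
x = 0: LHS = -2·0³ - 3·0 = 0, RHS = 0 + 2 = 2; 0 ≠ 2 — holds  (d = -2)
Away from these crossings d keeps a constant sign, and checking every integer in [-1000, 1000] confirms d ≠ 0 throughout. Hence the two sides are never equal, so the relation holds for every integer in [-1000, 1000].

Only (A) has a counterexample.

Answer: A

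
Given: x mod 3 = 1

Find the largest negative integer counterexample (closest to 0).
Testing negative integers from -1 downward:
x = -1: LHS = (-1) mod 3 = 2; 2 = 1 — FAILS  ← closest negative counterexample to 0

Answer: x = -1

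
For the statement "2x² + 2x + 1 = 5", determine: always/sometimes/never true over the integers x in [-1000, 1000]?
Holds at x = 1: LHS = 2·1² + 2·1 + 1 = 5; 5 = 5 — holds
Fails at x = 0: LHS = 2·0² + 2·0 + 1 = 1; 1 = 5 — FAILS
It is satisfied by some integers in the range but not all.

Answer: Sometimes true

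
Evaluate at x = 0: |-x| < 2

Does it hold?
x = 0: LHS = |-0| = |0| = 0; 0 < 2 — holds

The relation is satisfied at x = 0.

Answer: Yes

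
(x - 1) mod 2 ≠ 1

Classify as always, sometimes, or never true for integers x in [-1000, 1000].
Holds at x = 1: LHS = (1 - 1) mod 2 = 0 mod 2 = 0; 0 ≠ 1 — holds
Fails at x = 0: LHS = (0 - 1) mod 2 = (-1) mod 2 = 1; 1 ≠ 1 — FAILS
It is satisfied by some integers in the range but not all.

Answer: Sometimes true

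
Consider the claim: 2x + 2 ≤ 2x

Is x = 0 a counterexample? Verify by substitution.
Substitute x = 0 into the relation:
x = 0: LHS = 2·0 + 2 = 2, RHS = 2·0 = 0; 2 ≤ 0 — FAILS

Since the claim fails at x = 0, this value is a counterexample.

Answer: Yes, x = 0 is a counterexample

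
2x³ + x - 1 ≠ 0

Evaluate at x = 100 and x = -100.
x = 100: LHS = 2·100³ + 100 - 1 = 2000099; 2000099 ≠ 0 — holds
x = -100: LHS = 2·(-100)³ + (-100) - 1 = -2000101; -2000101 ≠ 0 — holds

Answer: Yes, holds for both x = 100 and x = -100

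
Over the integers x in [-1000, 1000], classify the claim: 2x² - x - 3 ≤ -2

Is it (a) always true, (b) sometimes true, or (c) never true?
Holds at x = 0: LHS = 2·0² - 0 - 3 = -3; -3 ≤ -2 — holds
Fails at x = -1: LHS = 2·(-1)² - (-1) - 3 = 0; 0 ≤ -2 — FAILS
It is satisfied by some integers in the range but not all.

Answer: Sometimes true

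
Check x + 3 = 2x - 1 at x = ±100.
x = 100: LHS = 100 + 3 = 103, RHS = 2·100 - 1 = 199; 103 = 199 — FAILS
x = -100: LHS = (-100) + 3 = -97, RHS = 2·(-100) - 1 = -201; -97 = -201 — FAILS

Answer: No, fails for both x = 100 and x = -100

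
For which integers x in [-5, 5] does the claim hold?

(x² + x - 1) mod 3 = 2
Holds for: {-4, -3, -1, 0, 2, 3, 5}
Fails for: {-5, -2, 1, 4}

Answer: {-4, -3, -1, 0, 2, 3, 5}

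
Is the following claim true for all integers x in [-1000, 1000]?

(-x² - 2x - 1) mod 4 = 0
The claim fails at x = 0:
x = 0: LHS = (-0² - 2·0 - 1) mod 4 = (-1) mod 4 = 3; 3 = 0 — FAILS

Because a single integer refutes it, the statement is false.

Answer: False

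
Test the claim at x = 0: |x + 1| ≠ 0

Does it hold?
x = 0: LHS = |0 + 1| = |1| = 1; 1 ≠ 0 — holds

The relation is satisfied at x = 0.

Answer: Yes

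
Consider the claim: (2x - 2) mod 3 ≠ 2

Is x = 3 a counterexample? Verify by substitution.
Substitute x = 3 into the relation:
x = 3: LHS = (2·3 - 2) mod 3 = 4 mod 3 = 1; 1 ≠ 2 — holds

The claim holds here, so x = 3 is not a counterexample. (A counterexample exists elsewhere, e.g. x = -1.)

Answer: No, x = 3 is not a counterexample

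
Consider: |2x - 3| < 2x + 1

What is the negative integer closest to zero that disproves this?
Testing negative integers from -1 downward:
x = -1: LHS = |2·(-1) - 3| = |-5| = 5, RHS = 2·(-1) + 1 = -1; 5 < -1 — FAILS  ← closest negative counterexample to 0

Answer: x = -1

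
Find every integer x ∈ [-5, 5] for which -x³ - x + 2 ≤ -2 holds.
Holds for: {2, 3, 4, 5}
Fails for: {-5, -4, -3, -2, -1, 0, 1}

Answer: {2, 3, 4, 5}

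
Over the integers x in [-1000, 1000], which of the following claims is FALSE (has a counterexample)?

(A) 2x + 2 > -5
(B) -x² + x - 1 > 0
(A) x = -4: LHS = 2·(-4) + 2 = -6; -6 > -5 — FAILS
(B) x = 0: LHS = -0² + 0 - 1 = -1; -1 > 0 — FAILS

Answer: Both A and B are false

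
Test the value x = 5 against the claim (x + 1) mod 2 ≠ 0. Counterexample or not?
Substitute x = 5 into the relation:
x = 5: LHS = (5 + 1) mod 2 = 6 mod 2 = 0; 0 ≠ 0 — FAILS

Since the claim fails at x = 5, this value is a counterexample.

Answer: Yes, x = 5 is a counterexample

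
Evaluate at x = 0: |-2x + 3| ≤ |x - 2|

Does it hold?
x = 0: LHS = |-2·0 + 3| = |3| = 3, RHS = |0 - 2| = |-2| = 2; 3 ≤ 2 — FAILS

The relation fails at x = 0, so x = 0 is a counterexample.

Answer: No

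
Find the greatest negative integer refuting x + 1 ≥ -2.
Testing negative integers from -1 downward:
x = -1: LHS = (-1) + 1 = 0; 0 ≥ -2 — holds
x = -2: LHS = (-2) + 1 = -1; -1 ≥ -2 — holds
x = -3: LHS = (-3) + 1 = -2; -2 ≥ -2 — holds
x = -4: LHS = (-4) + 1 = -3; -3 ≥ -2 — FAILS  ← closest negative counterexample to 0

Answer: x = -4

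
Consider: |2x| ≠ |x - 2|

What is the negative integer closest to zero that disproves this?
Testing negative integers from -1 downward:
x = -1: LHS = |2·(-1)| = |-2| = 2, RHS = |(-1) - 2| = |-3| = 3; 2 ≠ 3 — holds
x = -2: LHS = |2·(-2)| = |-4| = 4, RHS = |(-2) - 2| = |-4| = 4; 4 ≠ 4 — FAILS  ← closest negative counterexample to 0

Answer: x = -2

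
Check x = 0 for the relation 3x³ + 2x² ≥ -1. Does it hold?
x = 0: LHS = 3·0³ + 2·0² = 0; 0 ≥ -1 — holds

The relation is satisfied at x = 0.

Answer: Yes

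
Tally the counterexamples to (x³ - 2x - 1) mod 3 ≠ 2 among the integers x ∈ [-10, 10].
Counterexamples in [-10, 10]: {-9, -6, -3, 0, 3, 6, 9}.

Counting them gives 7 values.

Answer: 7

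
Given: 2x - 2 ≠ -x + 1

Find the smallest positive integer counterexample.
Testing positive integers:
x = 1: LHS = 2·1 - 2 = 0, RHS = -1 + 1 = 0; 0 ≠ 0 — FAILS  ← smallest positive counterexample

Answer: x = 1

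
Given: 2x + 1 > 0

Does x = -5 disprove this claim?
Substitute x = -5 into the relation:
x = -5: LHS = 2·(-5) + 1 = -9; -9 > 0 — FAILS

Since the claim fails at x = -5, this value is a counterexample.

Answer: Yes, x = -5 is a counterexample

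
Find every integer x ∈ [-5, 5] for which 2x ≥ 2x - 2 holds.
Over all integers in [-5, 5], LHS − RHS is smallest at x = 0, where it equals 2:
x = 0: LHS = 2·0 = 0, RHS = 2·0 - 2 = -2; 0 ≥ -2 — holds
At the ends of the range:
x = -5: LHS = 2·(-5) = -10, RHS = 2·(-5) - 2 = -12; -10 ≥ -12 — holds
x = 5: LHS = 2·5 = 10, RHS = 2·5 - 2 = 8; 10 ≥ 8 — holds
Hence LHS − RHS is never negative, i.e. LHS ≥ RHS throughout, so the relation holds for every integer in [-5, 5].

Answer: All integers in [-5, 5]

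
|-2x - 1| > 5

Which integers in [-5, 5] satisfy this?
Holds for: {-5, -4, 3, 4, 5}
Fails for: {-3, -2, -1, 0, 1, 2}

Answer: {-5, -4, 3, 4, 5}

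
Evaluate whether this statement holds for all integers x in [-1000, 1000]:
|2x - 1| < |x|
The claim fails at x = 0:
x = 0: LHS = |2·0 - 1| = |-1| = 1, RHS = |0| = 0; 1 < 0 — FAILS

Because a single integer refutes it, the statement is false.

Answer: False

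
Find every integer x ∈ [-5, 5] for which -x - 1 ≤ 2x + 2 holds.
Holds for: {-1, 0, 1, 2, 3, 4, 5}
Fails for: {-5, -4, -3, -2}

Answer: {-1, 0, 1, 2, 3, 4, 5}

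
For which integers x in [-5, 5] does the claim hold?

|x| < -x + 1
Holds for: {-5, -4, -3, -2, -1, 0}
Fails for: {1, 2, 3, 4, 5}

Answer: {-5, -4, -3, -2, -1, 0}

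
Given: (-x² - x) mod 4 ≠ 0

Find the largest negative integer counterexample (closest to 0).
Testing negative integers from -1 downward:
x = -1: LHS = (-(-1)² - (-1)) mod 4 = 0 mod 4 = 0; 0 ≠ 0 — FAILS  ← closest negative counterexample to 0

Answer: x = -1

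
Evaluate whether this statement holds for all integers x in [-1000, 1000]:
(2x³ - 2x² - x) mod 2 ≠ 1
The claim fails at x = 1:
x = 1: LHS = (2·1³ - 2·1² - 1) mod 2 = (-1) mod 2 = 1; 1 ≠ 1 — FAILS

Because a single integer refutes it, the statement is false.

Answer: False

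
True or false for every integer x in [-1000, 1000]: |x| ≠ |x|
The claim fails at x = 0:
x = 0: LHS = |0| = 0, RHS = |0| = 0; 0 ≠ 0 — FAILS

Because a single integer refutes it, the statement is false.

Answer: False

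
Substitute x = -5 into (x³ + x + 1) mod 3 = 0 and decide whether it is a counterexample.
Substitute x = -5 into the relation:
x = -5: LHS = ((-5)³ + (-5) + 1) mod 3 = (-129) mod 3 = 0; 0 = 0 — holds

The claim holds here, so x = -5 is not a counterexample. (A counterexample exists elsewhere, e.g. x = 0.)

Answer: No, x = -5 is not a counterexample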